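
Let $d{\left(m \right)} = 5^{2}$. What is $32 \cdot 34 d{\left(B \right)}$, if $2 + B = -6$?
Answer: $27200$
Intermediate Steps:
$B = -8$ ($B = -2 - 6 = -8$)
$d{\left(m \right)} = 25$
$32 \cdot 34 d{\left(B \right)} = 32 \cdot 34 \cdot 25 = 1088 \cdot 25 = 27200$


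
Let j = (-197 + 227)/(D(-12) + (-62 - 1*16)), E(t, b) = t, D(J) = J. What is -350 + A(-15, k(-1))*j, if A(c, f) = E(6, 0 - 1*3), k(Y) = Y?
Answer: -352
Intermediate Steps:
A(c, f) = 6
j = -⅓ (j = (-197 + 227)/(-12 + (-62 - 1*16)) = 30/(-12 + (-62 - 16)) = 30/(-12 - 78) = 30/(-90) = 30*(-1/90) = -⅓ ≈ -0.33333)
-350 + A(-15, k(-1))*j = -350 + 6*(-⅓) = -350 - 2 = -352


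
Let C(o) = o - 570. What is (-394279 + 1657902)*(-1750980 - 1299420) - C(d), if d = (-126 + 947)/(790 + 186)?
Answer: -3762046264263701/976 ≈ -3.8546e+12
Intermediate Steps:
d = 821/976 ≈ 0.84119
C(o) = -570 + o
(-394279 + 1657902)*(-1750980 - 1299420) - C(d) = (-394279 + 1657902)*(-1750980 - 1299420) - (-570 + 821/976) = 1263623*(-3050400) - 1*(-555499/976) = -3854555599200 + 555499/976 = -3762046264263701/976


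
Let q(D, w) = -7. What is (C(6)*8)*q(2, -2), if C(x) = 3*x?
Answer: -1008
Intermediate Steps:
(C(6)*8)*q(2, -2) = ((3*6)*8)*(-7) = (18*8)*(-7) = 144*(-7) = -1008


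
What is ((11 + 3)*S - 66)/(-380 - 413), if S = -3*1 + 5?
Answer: 38/793 ≈ 0.047919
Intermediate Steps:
S = 2 (S = -3 + 5 = 2)
((11 + 3)*S - 66)/(-380 - 413) = ((11 + 3)*2 - 66)/(-380 - 413) = (14*2 - 66)/(-793) = (28 - 66)*(-1/793) = -38*(-1/793) = 38/793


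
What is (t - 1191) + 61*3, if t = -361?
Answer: -1369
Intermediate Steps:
(t - 1191) + 61*3 = (-361 - 1191) + 61*3 = -1552 + 183 = -1369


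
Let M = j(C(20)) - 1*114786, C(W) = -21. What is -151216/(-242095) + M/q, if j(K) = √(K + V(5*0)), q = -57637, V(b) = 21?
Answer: 36504753262/13953629515 ≈ 2.6161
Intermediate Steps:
j(K) = √(21 + K) (j(K) = √(K + 21) = √(21 + K))
M = -114786 (M = √(21 - 21) - 1*114786 = √0 - 114786 = 0 - 114786 = -114786)
-151216/(-242095) + M/q = -151216/(-242095) - 114786/(-57637) = -151216*(-1/242095) - 114786*(-1/57637) = 151216/242095 + 114786/57637 = 36504753262/13953629515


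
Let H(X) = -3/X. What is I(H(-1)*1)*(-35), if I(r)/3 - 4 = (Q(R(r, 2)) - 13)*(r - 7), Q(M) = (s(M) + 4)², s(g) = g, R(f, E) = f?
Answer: 14700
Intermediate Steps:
Q(M) = (4 + M)² (Q(M) = (M + 4)² = (4 + M)²)
I(r) = 12 + 3*(-13 + (4 + r)²)*(-7 + r) (I(r) = 12 + 3*(((4 + r)² - 13)*(r - 7)) = 12 + 3*((-13 + (4 + r)²)*(-7 + r)) = 12 + 3*(-13 + (4 + r)²)*(-7 + r))
I(H(-1)*1)*(-35) = (-51 - 159*(-3/(-1)) + 3*(-3/(-1)*1)² + 3*(-3/(-1)*1)³)*(-35) = (-51 - 159*(-3*(-1)) + 3*(-3*(-1)*1)² + 3*(-3*(-1)*1)³)*(-35) = (-51 - 477 + 3*(3*1)² + 3*(3*1)³)*(-35) = (-51 - 159*3 + 3*3² + 3*3³)*(-35) = (-51 - 477 + 3*9 + 3*27)*(-35) = (-51 - 477 + 27 + 81)*(-35) = -420*(-35) = 14700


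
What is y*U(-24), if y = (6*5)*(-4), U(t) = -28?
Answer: 3360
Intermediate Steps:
y = -120 (y = 30*(-4) = -120)
y*U(-24) = -120*(-28) = 3360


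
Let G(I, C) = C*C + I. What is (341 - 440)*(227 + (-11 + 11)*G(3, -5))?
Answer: -22473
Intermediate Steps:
G(I, C) = I + C² (G(I, C) = C² + I = I + C²)
(341 - 440)*(227 + (-11 + 11)*G(3, -5)) = (341 - 440)*(227 + (-11 + 11)*(3 + (-5)²)) = -99*(227 + 0*(3 + 25)) = -99*(227 + 0*28) = -99*(227 + 0) = -99*227 = -22473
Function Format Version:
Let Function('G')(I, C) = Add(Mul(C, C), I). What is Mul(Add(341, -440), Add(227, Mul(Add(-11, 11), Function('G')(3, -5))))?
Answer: -22473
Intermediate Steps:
Function('G')(I, C) = Add(I, Pow(C, 2)) (Function('G')(I, C) = Add(Pow(C, 2), I) = Add(I, Pow(C, 2)))
Mul(Add(341, -440), Add(227, Mul(Add(-11, 11), Function('G')(3, -5)))) = Mul(Add(341, -440), Add(227, Mul(Add(-11, 11), Add(3, Pow(-5, 2))))) = Mul(-99, Add(227, Mul(0, Add(3, 25)))) = Mul(-99, Add(227, Mul(0, 28))) = Mul(-99, Add(227, 0)) = Mul(-99, 227) = -22473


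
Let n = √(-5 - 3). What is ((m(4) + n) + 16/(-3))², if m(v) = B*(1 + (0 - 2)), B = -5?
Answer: (-1 + 6*I*√2)²/9 ≈ -7.8889 - 1.8856*I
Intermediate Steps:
n = 2*I*√2 (n = √(-8) = 2*I*√2 ≈ 2.8284*I)
m(v) = 5 (m(v) = -5*(1 + (0 - 2)) = -5*(1 - 2) = -5*(-1) = 5)
((m(4) + n) + 16/(-3))² = ((5 + 2*I*√2) + 16/(-3))² = ((5 + 2*I*√2) + 16*(-⅓))² = ((5 + 2*I*√2) - 16/3)² = (-⅓ + 2*I*√2)²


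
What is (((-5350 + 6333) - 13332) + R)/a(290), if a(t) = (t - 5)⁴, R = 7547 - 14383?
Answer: -1279/439833375 ≈ -2.9079e-6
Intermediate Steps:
R = -6836
a(t) = (-5 + t)⁴
(((-5350 + 6333) - 13332) + R)/a(290) = (((-5350 + 6333) - 13332) - 6836)/((-5 + 290)⁴) = ((983 - 13332) - 6836)/(285⁴) = (-12349 - 6836)/6597500625 = -19185*1/6597500625 = -1279/439833375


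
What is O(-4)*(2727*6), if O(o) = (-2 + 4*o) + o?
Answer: -359964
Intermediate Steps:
O(o) = -2 + 5*o
O(-4)*(2727*6) = (-2 + 5*(-4))*(2727*6) = (-2 - 20)*16362 = -22*16362 = -359964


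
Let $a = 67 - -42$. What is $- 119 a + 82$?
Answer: $-12889$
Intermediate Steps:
$a = 109$ ($a = 67 + 42 = 109$)
$- 119 a + 82 = \left(-119\right) 109 + 82 = -12971 + 82 = -12889$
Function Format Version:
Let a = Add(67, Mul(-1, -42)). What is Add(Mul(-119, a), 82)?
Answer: -12889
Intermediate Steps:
a = 109 (a = Add(67, 42) = 109)
Add(Mul(-119, a), 82) = Add(Mul(-119, 109), 82) = Add(-12971, 82) = -12889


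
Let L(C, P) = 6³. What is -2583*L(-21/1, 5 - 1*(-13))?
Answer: -557928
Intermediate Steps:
L(C, P) = 216
-2583*L(-21/1, 5 - 1*(-13)) = -2583*216 = -557928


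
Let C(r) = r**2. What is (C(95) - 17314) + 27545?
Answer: 19256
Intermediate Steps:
(C(95) - 17314) + 27545 = (95**2 - 17314) + 27545 = (9025 - 17314) + 27545 = -8289 + 27545 = 19256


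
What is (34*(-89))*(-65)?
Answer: 196690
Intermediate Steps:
(34*(-89))*(-65) = -3026*(-65) = 196690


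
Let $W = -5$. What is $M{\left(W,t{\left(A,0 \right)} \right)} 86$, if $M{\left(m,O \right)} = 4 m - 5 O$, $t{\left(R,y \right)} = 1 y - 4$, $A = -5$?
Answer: $0$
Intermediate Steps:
$t{\left(R,y \right)} = -4 + y$ ($t{\left(R,y \right)} = y - 4 = -4 + y$)
$M{\left(m,O \right)} = - 5 O + 4 m$
$M{\left(W,t{\left(A,0 \right)} \right)} 86 = \left(- 5 \left(-4 + 0\right) + 4 \left(-5\right)\right) 86 = \left(\left(-5\right) \left(-4\right) - 20\right) 86 = \left(20 - 20\right) 86 = 0 \cdot 86 = 0$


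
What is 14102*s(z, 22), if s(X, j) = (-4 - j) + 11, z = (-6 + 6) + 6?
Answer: -211530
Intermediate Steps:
z = 6 (z = 0 + 6 = 6)
s(X, j) = 7 - j
14102*s(z, 22) = 14102*(7 - 1*22) = 14102*(7 - 22) = 14102*(-15) = -211530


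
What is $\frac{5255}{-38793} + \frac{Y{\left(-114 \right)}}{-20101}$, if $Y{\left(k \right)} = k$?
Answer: $- \frac{101208353}{779778093} \approx -0.12979$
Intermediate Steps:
$\frac{5255}{-38793} + \frac{Y{\left(-114 \right)}}{-20101} = \frac{5255}{-38793} - \frac{114}{-20101} = 5255 \left(- \frac{1}{38793}\right) - - \frac{114}{20101} = - \frac{5255}{38793} + \frac{114}{20101} = - \frac{101208353}{779778093}$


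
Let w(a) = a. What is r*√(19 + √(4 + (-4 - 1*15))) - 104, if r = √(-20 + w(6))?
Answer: -104 + I*√14*√(19 + I*√15) ≈ -105.65 + 16.393*I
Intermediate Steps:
r = I*√14 (r = √(-20 + 6) = √(-14) = I*√14 ≈ 3.7417*I)
r*√(19 + √(4 + (-4 - 1*15))) - 104 = (I*√14)*√(19 + √(4 + (-4 - 1*15))) - 104 = (I*√14)*√(19 + √(4 + (-4 - 15))) - 104 = (I*√14)*√(19 + √(4 - 19)) - 104 = (I*√14)*√(19 + √(-15)) - 104 = (I*√14)*√(19 + I*√15) - 104 = I*√14*√(19 + I*√15) - 104 = -104 + I*√14*√(19 + I*√15)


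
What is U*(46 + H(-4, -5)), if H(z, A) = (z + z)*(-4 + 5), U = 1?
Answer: 38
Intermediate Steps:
H(z, A) = 2*z (H(z, A) = (2*z)*1 = 2*z)
U*(46 + H(-4, -5)) = 1*(46 + 2*(-4)) = 1*(46 - 8) = 1*38 = 38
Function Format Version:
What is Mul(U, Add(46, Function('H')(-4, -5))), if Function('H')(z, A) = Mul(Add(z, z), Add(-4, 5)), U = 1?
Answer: 38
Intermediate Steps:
Function('H')(z, A) = Mul(2, z) (Function('H')(z, A) = Mul(Mul(2, z), 1) = Mul(2, z))
Mul(U, Add(46, Function('H')(-4, -5))) = Mul(1, Add(46, Mul(2, -4))) = Mul(1, Add(46, -8)) = Mul(1, 38) = 38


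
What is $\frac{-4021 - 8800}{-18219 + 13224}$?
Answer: $\frac{12821}{4995} \approx 2.5668$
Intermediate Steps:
$\frac{-4021 - 8800}{-18219 + 13224} = \frac{-4021 - 8800}{-4995} = \left(-12821\right) \left(- \frac{1}{4995}\right) = \frac{12821}{4995}$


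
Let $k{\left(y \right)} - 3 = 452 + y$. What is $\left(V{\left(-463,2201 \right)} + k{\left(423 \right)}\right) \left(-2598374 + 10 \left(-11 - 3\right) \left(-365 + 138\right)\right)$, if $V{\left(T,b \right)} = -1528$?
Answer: $1668286100$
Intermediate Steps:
$k{\left(y \right)} = 455 + y$ ($k{\left(y \right)} = 3 + \left(452 + y\right) = 455 + y$)
$\left(V{\left(-463,2201 \right)} + k{\left(423 \right)}\right) \left(-2598374 + 10 \left(-11 - 3\right) \left(-365 + 138\right)\right) = \left(-1528 + \left(455 + 423\right)\right) \left(-2598374 + 10 \left(-11 - 3\right) \left(-365 + 138\right)\right) = \left(-1528 + 878\right) \left(-2598374 + 10 \left(-14\right) \left(-227\right)\right) = - 650 \left(-2598374 - -31780\right) = - 650 \left(-2598374 + 31780\right) = \left(-650\right) \left(-2566594\right) = 1668286100$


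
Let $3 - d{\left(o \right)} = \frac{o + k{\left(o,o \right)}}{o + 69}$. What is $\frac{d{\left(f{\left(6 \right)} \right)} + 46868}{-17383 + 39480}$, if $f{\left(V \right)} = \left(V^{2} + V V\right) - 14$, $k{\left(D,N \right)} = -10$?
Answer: $\frac{5952569}{2806319} \approx 2.1211$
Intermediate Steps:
$f{\left(V \right)} = -14 + 2 V^{2}$ ($f{\left(V \right)} = \left(V^{2} + V^{2}\right) - 14 = 2 V^{2} - 14 = -14 + 2 V^{2}$)
$d{\left(o \right)} = 3 - \frac{-10 + o}{69 + o}$ ($d{\left(o \right)} = 3 - \frac{o - 10}{o + 69} = 3 - \frac{-10 + o}{69 + o}$)
$\frac{d{\left(f{\left(6 \right)} \right)} + 46868}{-17383 + 39480} = \frac{\frac{217 + 2 \left(-14 + 2 \cdot 6^{2}\right)}{69 - \left(14 - 2 \cdot 6^{2}\right)} + 46868}{-17383 + 39480} = \frac{\frac{217 + 2 \left(-14 + 2 \cdot 36\right)}{69 + \left(-14 + 2 \cdot 36\right)} + 46868}{22097} = \left(\frac{217 + 2 \left(-14 + 72\right)}{69 + \left(-14 + 72\right)} + 46868\right) \frac{1}{22097} = \left(\frac{217 + 2 \cdot 58}{69 + 58} + 46868\right) \frac{1}{22097} = \left(\frac{217 + 116}{127} + 46868\right) \frac{1}{22097} = \left(\frac{1}{127} \cdot 333 + 46868\right) \frac{1}{22097} = \left(\frac{333}{127} + 46868\right) \frac{1}{22097} = \frac{5952569}{127} \cdot \frac{1}{22097} = \frac{5952569}{2806319}$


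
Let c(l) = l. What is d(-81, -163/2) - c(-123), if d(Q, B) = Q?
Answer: 42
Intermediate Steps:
d(-81, -163/2) - c(-123) = -81 - 1*(-123) = -81 + 123 = 42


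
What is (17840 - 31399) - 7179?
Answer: -20738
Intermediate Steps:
(17840 - 31399) - 7179 = -13559 - 7179 = -20738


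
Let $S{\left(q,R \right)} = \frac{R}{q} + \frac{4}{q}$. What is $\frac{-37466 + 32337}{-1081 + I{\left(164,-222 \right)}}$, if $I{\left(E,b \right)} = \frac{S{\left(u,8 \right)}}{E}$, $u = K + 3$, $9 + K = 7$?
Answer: $\frac{210289}{44318} \approx 4.745$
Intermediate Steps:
$K = -2$ ($K = -9 + 7 = -2$)
$u = 1$ ($u = -2 + 3 = 1$)
$S{\left(q,R \right)} = \frac{4}{q} + \frac{R}{q}$
$I{\left(E,b \right)} = \frac{12}{E}$ ($I{\left(E,b \right)} = \frac{1^{-1} \left(4 + 8\right)}{E} = \frac{1 \cdot 12}{E} = \frac{12}{E}$)
$\frac{-37466 + 32337}{-1081 + I{\left(164,-222 \right)}} = \frac{-37466 + 32337}{-1081 + \frac{12}{164}} = - \frac{5129}{-1081 + 12 \cdot \frac{1}{164}} = - \frac{5129}{-1081 + \frac{3}{41}} = - \frac{5129}{- \frac{44318}{41}} = \left(-5129\right) \left(- \frac{41}{44318}\right) = \frac{210289}{44318}$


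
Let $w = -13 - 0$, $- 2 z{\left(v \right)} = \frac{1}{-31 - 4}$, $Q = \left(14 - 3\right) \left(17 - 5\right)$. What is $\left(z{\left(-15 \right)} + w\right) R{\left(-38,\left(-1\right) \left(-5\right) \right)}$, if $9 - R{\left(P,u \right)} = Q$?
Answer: $\frac{111807}{70} \approx 1597.2$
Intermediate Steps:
$Q = 132$ ($Q = 11 \cdot 12 = 132$)
$R{\left(P,u \right)} = -123$ ($R{\left(P,u \right)} = 9 - 132 = -123$)
$z{\left(v \right)} = \frac{1}{70}$ ($z{\left(v \right)} = - \frac{1}{2 \left(-31 - 4\right)} = - \frac{1}{2 \left(-35\right)} = \left(- \frac{1}{2}\right) \left(- \frac{1}{35}\right) = \frac{1}{70}$)
$w = -13$ ($w = -13 + 0 = -13$)
$\left(z{\left(-15 \right)} + w\right) R{\left(-38,\left(-1\right) \left(-5\right) \right)} = \left(\frac{1}{70} - 13\right) \left(-123\right) = \left(- \frac{909}{70}\right) \left(-123\right) = \frac{111807}{70}$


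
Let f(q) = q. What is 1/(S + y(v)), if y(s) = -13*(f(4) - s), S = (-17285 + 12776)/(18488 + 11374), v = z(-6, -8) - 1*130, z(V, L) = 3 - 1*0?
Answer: -1106/1883685 ≈ -0.00058715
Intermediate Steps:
z(V, L) = 3 (z(V, L) = 3 + 0 = 3)
v = -127 (v = 3 - 1*130 = 3 - 130 = -127)
S = -167/1106 (S = -4509/29862 = -4509*1/29862 = -167/1106 ≈ -0.15099)
y(s) = -52 + 13*s (y(s) = -13*(4 - s) = -52 + 13*s)
1/(S + y(v)) = 1/(-167/1106 + (-52 + 13*(-127))) = 1/(-167/1106 + (-52 - 1651)) = 1/(-167/1106 - 1703) = 1/(-1883685/1106) = -1106/1883685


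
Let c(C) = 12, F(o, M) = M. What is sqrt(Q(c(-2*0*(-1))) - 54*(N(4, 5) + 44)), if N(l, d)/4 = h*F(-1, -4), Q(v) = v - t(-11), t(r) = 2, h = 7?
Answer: sqrt(3682) ≈ 60.680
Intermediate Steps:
Q(v) = -2 + v (Q(v) = v - 1*2 = v - 2 = -2 + v)
N(l, d) = -112 (N(l, d) = 4*(7*(-4)) = 4*(-28) = -112)
sqrt(Q(c(-2*0*(-1))) - 54*(N(4, 5) + 44)) = sqrt((-2 + 12) - 54*(-112 + 44)) = sqrt(10 - 54*(-68)) = sqrt(10 + 3672) = sqrt(3682)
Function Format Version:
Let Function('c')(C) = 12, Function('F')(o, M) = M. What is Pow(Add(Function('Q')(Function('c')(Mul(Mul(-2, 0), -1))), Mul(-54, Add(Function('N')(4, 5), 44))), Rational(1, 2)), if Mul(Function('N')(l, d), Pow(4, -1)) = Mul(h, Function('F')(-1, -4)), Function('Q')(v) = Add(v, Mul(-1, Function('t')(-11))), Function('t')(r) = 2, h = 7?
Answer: Pow(3682, Rational(1, 2)) ≈ 60.680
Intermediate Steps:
Function('Q')(v) = Add(-2, v) (Function('Q')(v) = Add(v, Mul(-1, 2)) = Add(v, -2) = Add(-2, v))
Function('N')(l, d) = -112 (Function('N')(l, d) = Mul(4, Mul(7, -4)) = Mul(4, -28) = -112)
Pow(Add(Function('Q')(Function('c')(Mul(Mul(-2, 0), -1))), Mul(-54, Add(Function('N')(4, 5), 44))), Rational(1, 2)) = Pow(Add(Add(-2, 12), Mul(-54, Add(-112, 44))), Rational(1, 2)) = Pow(Add(10, Mul(-54, -68)), Rational(1, 2)) = Pow(Add(10, 3672), Rational(1, 2)) = Pow(3682, Rational(1, 2))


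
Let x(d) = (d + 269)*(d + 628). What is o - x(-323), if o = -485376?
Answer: -468906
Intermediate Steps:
x(d) = (269 + d)*(628 + d)
o - x(-323) = -485376 - (168932 + (-323)² + 897*(-323)) = -485376 - (168932 + 104329 - 289731) = -485376 - 1*(-16470) = -485376 + 16470 = -468906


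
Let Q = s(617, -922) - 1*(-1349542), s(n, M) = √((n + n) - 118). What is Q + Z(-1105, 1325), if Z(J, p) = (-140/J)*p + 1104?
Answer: 298529866/221 + 6*√31 ≈ 1.3508e+6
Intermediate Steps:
s(n, M) = √(-118 + 2*n) (s(n, M) = √(2*n - 118) = √(-118 + 2*n))
Z(J, p) = 1104 - 140*p/J (Z(J, p) = -140*p/J + 1104 = 1104 - 140*p/J)
Q = 1349542 + 6*√31 (Q = √(-118 + 2*617) - 1*(-1349542) = √(-118 + 1234) + 1349542 = √1116 + 1349542 = 6*√31 + 1349542 = 1349542 + 6*√31 ≈ 1.3496e+6)
Q + Z(-1105, 1325) = (1349542 + 6*√31) + (1104 - 140*1325/(-1105)) = (1349542 + 6*√31) + (1104 - 140*1325*(-1/1105)) = (1349542 + 6*√31) + (1104 + 37100/221) = (1349542 + 6*√31) + 281084/221 = 298529866/221 + 6*√31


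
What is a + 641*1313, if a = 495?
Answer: 842128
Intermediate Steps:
a + 641*1313 = 495 + 641*1313 = 495 + 841633 = 842128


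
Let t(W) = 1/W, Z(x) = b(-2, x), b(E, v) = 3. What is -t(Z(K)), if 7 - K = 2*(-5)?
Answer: -1/3 ≈ -0.33333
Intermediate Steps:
K = 17 (K = 7 - 2*(-5) = 7 - 1*(-10) = 7 + 10 = 17)
Z(x) = 3
-t(Z(K)) = -1/3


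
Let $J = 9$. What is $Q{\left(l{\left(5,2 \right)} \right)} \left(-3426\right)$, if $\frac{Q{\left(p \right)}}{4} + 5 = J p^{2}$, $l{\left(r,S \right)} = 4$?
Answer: $-1904856$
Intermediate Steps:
$Q{\left(p \right)} = -20 + 36 p^{2}$ ($Q{\left(p \right)} = -20 + 4 \cdot 9 p^{2} = -20 + 36 p^{2}$)
$Q{\left(l{\left(5,2 \right)} \right)} \left(-3426\right) = \left(-20 + 36 \cdot 4^{2}\right) \left(-3426\right) = \left(-20 + 36 \cdot 16\right) \left(-3426\right) = \left(-20 + 576\right) \left(-3426\right) = 556 \left(-3426\right) = -1904856$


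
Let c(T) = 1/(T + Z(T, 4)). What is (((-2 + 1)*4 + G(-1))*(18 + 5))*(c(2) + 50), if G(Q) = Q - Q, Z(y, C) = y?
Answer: -4623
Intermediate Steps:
c(T) = 1/(2*T) (c(T) = 1/(T + T) = 1/(2*T))
G(Q) = 0
(((-2 + 1)*4 + G(-1))*(18 + 5))*(c(2) + 50) = (((-2 + 1)*4 + 0)*(18 + 5))*((1/2)/2 + 50) = ((-1*4 + 0)*23)*((1/2)*(1/2) + 50) = ((-4 + 0)*23)*(1/4 + 50) = -4*23*(201/4) = -92*201/4 = -4623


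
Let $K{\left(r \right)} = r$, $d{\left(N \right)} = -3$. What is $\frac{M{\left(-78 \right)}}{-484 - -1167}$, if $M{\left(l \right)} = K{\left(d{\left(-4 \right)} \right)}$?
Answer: $- \frac{3}{683} \approx -0.0043924$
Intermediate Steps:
$M{\left(l \right)} = -3$
$\frac{M{\left(-78 \right)}}{-484 - -1167} = - \frac{3}{-484 - -1167} = - \frac{3}{-484 + 1167} = - \frac{3}{683}$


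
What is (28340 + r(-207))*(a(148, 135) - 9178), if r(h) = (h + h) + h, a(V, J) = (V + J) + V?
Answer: -242458093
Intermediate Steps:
a(V, J) = J + 2*V (a(V, J) = (J + V) + V = J + 2*V)
r(h) = 3*h (r(h) = 2*h + h = 3*h)
(28340 + r(-207))*(a(148, 135) - 9178) = (28340 + 3*(-207))*((135 + 2*148) - 9178) = (28340 - 621)*((135 + 296) - 9178) = 27719*(431 - 9178) = 27719*(-8747) = -242458093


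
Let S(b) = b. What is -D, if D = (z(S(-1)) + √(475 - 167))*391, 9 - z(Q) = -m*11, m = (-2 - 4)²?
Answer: -158355 - 782*√77 ≈ -1.6522e+5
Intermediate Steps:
m = 36 (m = (-6)² = 36)
z(Q) = 405 (z(Q) = 9 - (-1)*36*11 = 9 - (-1)*396 = 9 - 1*(-396) = 9 + 396 = 405)
D = 158355 + 782*√77 (D = (405 + √(475 - 167))*391 = (405 + √308)*391 = (405 + 2*√77)*391 = 158355 + 782*√77 ≈ 1.6522e+5)
-D = -(158355 + 782*√77) = -158355 - 782*√77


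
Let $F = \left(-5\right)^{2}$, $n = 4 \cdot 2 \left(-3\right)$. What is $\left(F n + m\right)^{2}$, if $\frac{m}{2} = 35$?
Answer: $280900$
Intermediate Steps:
$n = -24$ ($n = 8 \left(-3\right) = -24$)
$m = 70$ ($m = 2 \cdot 35 = 70$)
$F = 25$
$\left(F n + m\right)^{2} = \left(25 \left(-24\right) + 70\right)^{2} = \left(-600 + 70\right)^{2} = \left(-530\right)^{2} = 280900$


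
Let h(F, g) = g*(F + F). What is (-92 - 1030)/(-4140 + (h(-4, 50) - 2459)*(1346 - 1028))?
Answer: 187/152217 ≈ 0.0012285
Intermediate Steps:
h(F, g) = 2*F*g (h(F, g) = g*(2*F) = 2*F*g)
(-92 - 1030)/(-4140 + (h(-4, 50) - 2459)*(1346 - 1028)) = (-92 - 1030)/(-4140 + (2*(-4)*50 - 2459)*(1346 - 1028)) = -1122/(-4140 + (-400 - 2459)*318) = -1122/(-4140 - 2859*318) = -1122/(-4140 - 909162) = -1122/(-913302) = -1122*(-1/913302) = 187/152217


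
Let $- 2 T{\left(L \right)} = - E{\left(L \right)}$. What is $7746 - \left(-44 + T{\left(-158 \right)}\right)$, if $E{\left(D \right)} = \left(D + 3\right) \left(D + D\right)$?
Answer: $-16700$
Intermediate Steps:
$E{\left(D \right)} = 2 D \left(3 + D\right)$ ($E{\left(D \right)} = \left(3 + D\right) 2 D = 2 D \left(3 + D\right)$)
$T{\left(L \right)} = L \left(3 + L\right)$ ($T{\left(L \right)} = - \frac{\left(-1\right) 2 L \left(3 + L\right)}{2} = - \frac{\left(-2\right) L \left(3 + L\right)}{2} = L \left(3 + L\right)$)
$7746 - \left(-44 + T{\left(-158 \right)}\right) = 7746 + \left(\left(3 \cdot 16 - 4\right) - - 158 \left(3 - 158\right)\right) = 7746 + \left(\left(48 - 4\right) - \left(-158\right) \left(-155\right)\right) = 7746 + \left(44 - 24490\right) = 7746 - 24446 = -16700$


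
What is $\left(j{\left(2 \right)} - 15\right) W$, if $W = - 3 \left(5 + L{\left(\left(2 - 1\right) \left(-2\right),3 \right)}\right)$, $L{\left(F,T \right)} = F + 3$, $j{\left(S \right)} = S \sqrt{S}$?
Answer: $270 - 36 \sqrt{2} \approx 219.09$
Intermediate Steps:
$j{\left(S \right)} = S^{\frac{3}{2}}$
$L{\left(F,T \right)} = 3 + F$
$W = -18$ ($W = - 3 \left(5 + \left(3 + \left(2 - 1\right) \left(-2\right)\right)\right) = - 3 \left(5 + \left(3 + 1 \left(-2\right)\right)\right) = - 3 \left(5 + \left(3 - 2\right)\right) = - 3 \left(5 + 1\right) = \left(-3\right) 6 = -18$)
$\left(j{\left(2 \right)} - 15\right) W = \left(2^{\frac{3}{2}} - 15\right) \left(-18\right) = \left(2 \sqrt{2} - 15\right) \left(-18\right) = \left(-15 + 2 \sqrt{2}\right) \left(-18\right) = 270 - 36 \sqrt{2}$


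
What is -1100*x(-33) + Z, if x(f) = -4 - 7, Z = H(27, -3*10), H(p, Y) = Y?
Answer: 12070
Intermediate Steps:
Z = -30 (Z = -3*10 = -30)
x(f) = -11
-1100*x(-33) + Z = -1100*(-11) - 30 = 12100 - 30 = 12070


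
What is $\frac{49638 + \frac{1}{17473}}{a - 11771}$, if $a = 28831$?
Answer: $\frac{173464955}{59617876} \approx 2.9096$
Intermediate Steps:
$\frac{49638 + \frac{1}{17473}}{a - 11771} = \frac{49638 + \frac{1}{17473}}{28831 - 11771} = \frac{49638 + \frac{1}{17473}}{17060} = \frac{867324775}{17473} \cdot \frac{1}{17060} = \frac{173464955}{59617876}$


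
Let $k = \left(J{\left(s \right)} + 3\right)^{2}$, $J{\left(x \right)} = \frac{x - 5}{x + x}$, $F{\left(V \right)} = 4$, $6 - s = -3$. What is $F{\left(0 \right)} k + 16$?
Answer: $\frac{4660}{81} \approx 57.531$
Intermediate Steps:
$s = 9$ ($s = 6 - -3 = 6 + 3 = 9$)
$J{\left(x \right)} = \frac{-5 + x}{2 x}$
$k = \frac{841}{81}$ ($k = \left(\frac{-5 + 9}{2 \cdot 9} + 3\right)^{2} = \left(\frac{1}{2} \cdot \frac{1}{9} \cdot 4 + 3\right)^{2} = \left(\frac{2}{9} + 3\right)^{2} = \left(\frac{29}{9}\right)^{2} = \frac{841}{81} \approx 10.383$)
$F{\left(0 \right)} k + 16 = 4 \cdot \frac{841}{81} + 16 = \frac{3364}{81} + 16 = \frac{4660}{81}$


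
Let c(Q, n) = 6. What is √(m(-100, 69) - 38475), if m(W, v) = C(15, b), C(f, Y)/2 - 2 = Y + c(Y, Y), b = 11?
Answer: 17*I*√133 ≈ 196.05*I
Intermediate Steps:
C(f, Y) = 16 + 2*Y (C(f, Y) = 4 + 2*(Y + 6) = 4 + 2*(6 + Y) = 4 + (12 + 2*Y) = 16 + 2*Y)
m(W, v) = 38 (m(W, v) = 16 + 2*11 = 16 + 22 = 38)
√(m(-100, 69) - 38475) = √(38 - 38475) = √(-38437) = 17*I*√133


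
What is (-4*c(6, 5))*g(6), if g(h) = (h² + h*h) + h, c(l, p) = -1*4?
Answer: 1248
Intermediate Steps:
c(l, p) = -4
g(h) = h + 2*h² (g(h) = (h² + h²) + h = 2*h² + h = h + 2*h²)
(-4*c(6, 5))*g(6) = (-4*(-4))*(6*(1 + 2*6)) = 16*(6*(1 + 12)) = 16*(6*13) = 16*78 = 1248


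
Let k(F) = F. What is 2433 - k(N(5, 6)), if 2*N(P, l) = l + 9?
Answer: 4851/2 ≈ 2425.5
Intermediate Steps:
N(P, l) = 9/2 + l/2 (N(P, l) = (l + 9)/2 = (9 + l)/2 = 9/2 + l/2)
2433 - k(N(5, 6)) = 2433 - (9/2 + (1/2)*6) = 2433 - (9/2 + 3) = 2433 - 1*15/2 = 2433 - 15/2 = 4851/2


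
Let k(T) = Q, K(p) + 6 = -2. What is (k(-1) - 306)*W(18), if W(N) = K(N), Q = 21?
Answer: 2280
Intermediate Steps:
K(p) = -8 (K(p) = -6 - 2 = -8)
W(N) = -8
k(T) = 21
(k(-1) - 306)*W(18) = (21 - 306)*(-8) = -285*(-8) = 2280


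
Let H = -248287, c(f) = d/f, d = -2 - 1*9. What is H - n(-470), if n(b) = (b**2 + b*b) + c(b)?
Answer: -324340901/470 ≈ -6.9009e+5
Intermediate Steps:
d = -11 (d = -2 - 9 = -11)
c(f) = -11/f
n(b) = -11/b + 2*b**2 (n(b) = (b**2 + b*b) - 11/b = (b**2 + b**2) - 11/b = 2*b**2 - 11/b = -11/b + 2*b**2)
H - n(-470) = -248287 - (-11 + 2*(-470)**3)/(-470) = -248287 - (-1)*(-11 + 2*(-103823000))/470 = -248287 - (-1)*(-11 - 207646000)/470 = -248287 - (-1)*(-207646011)/470 = -248287 - 1*207646011/470 = -248287 - 207646011/470 = -324340901/470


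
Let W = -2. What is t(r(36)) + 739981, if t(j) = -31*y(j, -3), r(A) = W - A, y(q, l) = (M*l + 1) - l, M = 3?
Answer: 740136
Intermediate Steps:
y(q, l) = 1 + 2*l (y(q, l) = (3*l + 1) - l = (1 + 3*l) - l = 1 + 2*l)
r(A) = -2 - A
t(j) = 155 (t(j) = -31*(1 + 2*(-3)) = -31*(1 - 6) = -31*(-5) = 155)
t(r(36)) + 739981 = 155 + 739981 = 740136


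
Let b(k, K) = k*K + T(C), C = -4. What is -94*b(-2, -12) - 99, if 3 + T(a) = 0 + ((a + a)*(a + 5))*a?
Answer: -5081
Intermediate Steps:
T(a) = -3 + 2*a²*(5 + a) (T(a) = -3 + (0 + ((a + a)*(a + 5))*a) = -3 + (0 + ((2*a)*(5 + a))*a) = -3 + (0 + (2*a*(5 + a))*a) = -3 + (0 + 2*a²*(5 + a)) = -3 + 2*a²*(5 + a))
b(k, K) = 29 + K*k (b(k, K) = k*K + (-3 + 2*(-4)³ + 10*(-4)²) = K*k + (-3 + 2*(-64) + 10*16) = K*k + (-3 - 128 + 160) = K*k + 29 = 29 + K*k)
-94*b(-2, -12) - 99 = -94*(29 - 12*(-2)) - 99 = -94*(29 + 24) - 99 = -94*53 - 99 = -4982 - 99 = -5081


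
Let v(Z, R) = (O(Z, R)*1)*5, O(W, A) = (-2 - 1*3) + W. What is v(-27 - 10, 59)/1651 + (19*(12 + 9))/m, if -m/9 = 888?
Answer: -779023/4398264 ≈ -0.17712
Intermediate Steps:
m = -7992 (m = -9*888 = -7992)
O(W, A) = -5 + W (O(W, A) = (-2 - 3) + W = -5 + W)
v(Z, R) = -25 + 5*Z (v(Z, R) = ((-5 + Z)*1)*5 = (-5 + Z)*5 = -25 + 5*Z)
v(-27 - 10, 59)/1651 + (19*(12 + 9))/m = (-25 + 5*(-27 - 10))/1651 + (19*(12 + 9))/(-7992) = (-25 + 5*(-37))*(1/1651) + (19*21)*(-1/7992) = (-25 - 185)*(1/1651) + 399*(-1/7992) = -210*1/1651 - 133/2664 = -210/1651 - 133/2664 = -779023/4398264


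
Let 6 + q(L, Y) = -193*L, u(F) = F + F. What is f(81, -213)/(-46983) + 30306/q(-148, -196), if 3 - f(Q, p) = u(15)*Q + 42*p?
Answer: 206282866/223623419 ≈ 0.92246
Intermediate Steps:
u(F) = 2*F
f(Q, p) = 3 - 42*p - 30*Q (f(Q, p) = 3 - ((2*15)*Q + 42*p) = 3 - (30*Q + 42*p) = 3 + (-42*p - 30*Q) = 3 - 42*p - 30*Q)
q(L, Y) = -6 - 193*L
f(81, -213)/(-46983) + 30306/q(-148, -196) = (3 - 42*(-213) - 30*81)/(-46983) + 30306/(-6 - 193*(-148)) = (3 + 8946 - 2430)*(-1/46983) + 30306/(-6 + 28564) = 6519*(-1/46983) + 30306/28558 = -2173/15661 + 30306*(1/28558) = -2173/15661 + 15153/14279 = 206282866/223623419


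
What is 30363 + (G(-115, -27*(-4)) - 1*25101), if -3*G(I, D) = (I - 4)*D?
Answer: 9546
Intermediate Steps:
G(I, D) = -D*(-4 + I)/3 (G(I, D) = -(I - 4)*D/3 = -(-4 + I)*D/3 = -D*(-4 + I)/3)
30363 + (G(-115, -27*(-4)) - 1*25101) = 30363 + ((-27*(-4))*(4 - 1*(-115))/3 - 1*25101) = 30363 + ((1/3)*108*(4 + 115) - 25101) = 30363 + ((1/3)*108*119 - 25101) = 30363 + (4284 - 25101) = 30363 - 20817 = 9546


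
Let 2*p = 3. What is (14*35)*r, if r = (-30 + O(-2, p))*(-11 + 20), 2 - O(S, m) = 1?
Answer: -127890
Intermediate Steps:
p = 3/2 (p = (½)*3 = 3/2 ≈ 1.5000)
O(S, m) = 1 (O(S, m) = 2 - 1*1 = 2 - 1 = 1)
r = -261 (r = (-30 + 1)*(-11 + 20) = -29*9 = -261)
(14*35)*r = (14*35)*(-261) = 490*(-261) = -127890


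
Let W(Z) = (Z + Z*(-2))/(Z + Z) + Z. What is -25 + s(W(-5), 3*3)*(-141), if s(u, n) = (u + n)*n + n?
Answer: -11471/2 ≈ -5735.5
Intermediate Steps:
W(Z) = -½ + Z (W(Z) = (Z - 2*Z)/((2*Z)) + Z = (-Z)*(1/(2*Z)) + Z = -½ + Z)
s(u, n) = n + n*(n + u) (s(u, n) = (n + u)*n + n = n*(n + u) + n = n + n*(n + u))
-25 + s(W(-5), 3*3)*(-141) = -25 + ((3*3)*(1 + 3*3 + (-½ - 5)))*(-141) = -25 + (9*(1 + 9 - 11/2))*(-141) = -25 + (9*(9/2))*(-141) = -25 + (81/2)*(-141) = -25 - 11421/2 = -11471/2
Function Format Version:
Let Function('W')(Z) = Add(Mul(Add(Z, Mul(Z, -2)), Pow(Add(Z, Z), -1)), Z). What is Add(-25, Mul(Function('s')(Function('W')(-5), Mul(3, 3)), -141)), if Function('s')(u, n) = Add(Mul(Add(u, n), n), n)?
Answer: Rational(-11471, 2) ≈ -5735.5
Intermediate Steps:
Function('W')(Z) = Add(Rational(-1, 2), Z) (Function('W')(Z) = Add(Mul(Add(Z, Mul(-2, Z)), Pow(Mul(2, Z), -1)), Z) = Add(Mul(Mul(-1, Z), Mul(Rational(1, 2), Pow(Z, -1))), Z) = Add(Rational(-1, 2), Z))
Function('s')(u, n) = Add(n, Mul(n, Add(n, u))) (Function('s')(u, n) = Add(Mul(Add(n, u), n), n) = Add(Mul(n, Add(n, u)), n) = Add(n, Mul(n, Add(n, u))))
Add(-25, Mul(Function('s')(Function('W')(-5), Mul(3, 3)), -141)) = Add(-25, Mul(Mul(Mul(3, 3), Add(1, Mul(3, 3), Add(Rational(-1, 2), -5))), -141)) = Add(-25, Mul(Mul(9, Add(1, 9, Rational(-11, 2))), -141)) = Add(-25, Mul(Mul(9, Rational(9, 2)), -141)) = Add(-25, Mul(Rational(81, 2), -141)) = Add(-25, Rational(-11421, 2)) = Rational(-11471, 2)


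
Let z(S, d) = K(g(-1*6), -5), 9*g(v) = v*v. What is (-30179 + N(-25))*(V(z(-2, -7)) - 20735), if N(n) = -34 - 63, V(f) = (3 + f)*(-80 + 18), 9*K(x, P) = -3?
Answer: 632778492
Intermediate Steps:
g(v) = v²/9 (g(v) = (v*v)/9 = v²/9)
K(x, P) = -⅓ (K(x, P) = (⅑)*(-3) = -⅓)
z(S, d) = -⅓
V(f) = -186 - 62*f (V(f) = (3 + f)*(-62) = -186 - 62*f)
N(n) = -97
(-30179 + N(-25))*(V(z(-2, -7)) - 20735) = (-30179 - 97)*((-186 - 62*(-⅓)) - 20735) = -30276*((-186 + 62/3) - 20735) = -30276*(-496/3 - 20735) = -30276*(-62701/3) = 632778492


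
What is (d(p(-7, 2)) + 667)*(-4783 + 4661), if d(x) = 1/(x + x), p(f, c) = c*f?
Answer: -1139175/14 ≈ -81370.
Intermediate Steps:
d(x) = 1/(2*x)
(d(p(-7, 2)) + 667)*(-4783 + 4661) = (1/(2*((2*(-7)))) + 667)*(-4783 + 4661) = ((1/2)/(-14) + 667)*(-122) = ((1/2)*(-1/14) + 667)*(-122) = (-1/28 + 667)*(-122) = (18675/28)*(-122) = -1139175/14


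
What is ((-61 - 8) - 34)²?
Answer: 10609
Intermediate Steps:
((-61 - 8) - 34)² = (-69 - 34)² = (-103)² = 10609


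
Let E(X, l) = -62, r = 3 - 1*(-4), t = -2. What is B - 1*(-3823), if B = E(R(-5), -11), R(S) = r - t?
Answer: 3761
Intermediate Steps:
r = 7 (r = 3 + 4 = 7)
R(S) = 9 (R(S) = 7 - 1*(-2) = 7 + 2 = 9)
B = -62
B - 1*(-3823) = -62 - 1*(-3823) = -62 + 3823 = 3761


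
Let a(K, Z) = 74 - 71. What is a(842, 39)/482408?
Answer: 3/482408 ≈ 6.2188e-6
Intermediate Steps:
a(K, Z) = 3
a(842, 39)/482408 = 3/482408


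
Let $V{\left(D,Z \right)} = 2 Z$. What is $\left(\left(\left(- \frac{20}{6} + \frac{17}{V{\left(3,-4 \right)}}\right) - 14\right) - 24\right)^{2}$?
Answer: $\frac{1087849}{576} \approx 1888.6$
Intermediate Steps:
$\left(\left(\left(- \frac{20}{6} + \frac{17}{V{\left(3,-4 \right)}}\right) - 14\right) - 24\right)^{2} = \left(\left(\left(- \frac{20}{6} + \frac{17}{2 \left(-4\right)}\right) - 14\right) - 24\right)^{2} = \left(\left(\left(\left(-20\right) \frac{1}{6} + \frac{17}{-8}\right) - 14\right) - 24\right)^{2} = \left(\left(\left(- \frac{10}{3} + 17 \left(- \frac{1}{8}\right)\right) - 14\right) - 24\right)^{2} = \left(\left(\left(- \frac{10}{3} - \frac{17}{8}\right) - 14\right) - 24\right)^{2} = \left(\left(- \frac{131}{24} - 14\right) - 24\right)^{2} = \left(- \frac{467}{24} - 24\right)^{2} = \left(- \frac{1043}{24}\right)^{2} = \frac{1087849}{576}$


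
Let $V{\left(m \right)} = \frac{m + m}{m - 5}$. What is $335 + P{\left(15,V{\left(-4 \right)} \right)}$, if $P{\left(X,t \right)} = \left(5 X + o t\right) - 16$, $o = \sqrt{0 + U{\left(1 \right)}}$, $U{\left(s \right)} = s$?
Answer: $\frac{3554}{9} \approx 394.89$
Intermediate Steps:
$V{\left(m \right)} = \frac{2 m}{-5 + m}$
$o = 1$ ($o = \sqrt{0 + 1} = \sqrt{1} = 1$)
$P{\left(X,t \right)} = -16 + t + 5 X$ ($P{\left(X,t \right)} = \left(5 X + 1 t\right) - 16 = \left(5 X + t\right) - 16 = \left(t + 5 X\right) - 16 = -16 + t + 5 X$)
$335 + P{\left(15,V{\left(-4 \right)} \right)} = 335 + \left(-16 + 2 \left(-4\right) \frac{1}{-5 - 4} + 5 \cdot 15\right) = 335 + \left(-16 + 2 \left(-4\right) \frac{1}{-9} + 75\right) = 335 + \left(-16 + 2 \left(-4\right) \left(- \frac{1}{9}\right) + 75\right) = 335 + \left(-16 + \frac{8}{9} + 75\right) = 335 + \frac{539}{9} = \frac{3554}{9}$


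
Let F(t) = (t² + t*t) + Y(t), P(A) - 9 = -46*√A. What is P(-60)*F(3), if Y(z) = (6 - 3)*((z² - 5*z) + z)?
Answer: 81 - 828*I*√15 ≈ 81.0 - 3206.8*I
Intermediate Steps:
P(A) = 9 - 46*√A
Y(z) = -12*z + 3*z² (Y(z) = 3*(z² - 4*z) = -12*z + 3*z²)
F(t) = 2*t² + 3*t*(-4 + t) (F(t) = (t² + t*t) + 3*t*(-4 + t) = (t² + t²) + 3*t*(-4 + t) = 2*t² + 3*t*(-4 + t))
P(-60)*F(3) = (9 - 92*I*√15)*(3*(-12 + 5*3)) = (9 - 92*I*√15)*(3*(-12 + 15)) = (9 - 92*I*√15)*(3*3) = (9 - 92*I*√15)*9 = 81 - 828*I*√15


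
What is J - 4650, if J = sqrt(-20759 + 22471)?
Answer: -4650 + 4*sqrt(107) ≈ -4608.6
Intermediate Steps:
J = 4*sqrt(107) (J = sqrt(1712) = 4*sqrt(107) ≈ 41.376)
J - 4650 = 4*sqrt(107) - 4650 = -4650 + 4*sqrt(107)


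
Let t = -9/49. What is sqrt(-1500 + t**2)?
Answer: I*sqrt(3601419)/49 ≈ 38.729*I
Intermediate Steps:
t = -9/49 (t = -9*1/49 = -9/49 ≈ -0.18367)
sqrt(-1500 + t**2) = sqrt(-1500 + (-9/49)**2) = sqrt(-1500 + 81/2401) = sqrt(-3601419/2401) = I*sqrt(3601419)/49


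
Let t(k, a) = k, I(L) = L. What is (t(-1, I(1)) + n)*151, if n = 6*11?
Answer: 9815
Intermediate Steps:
n = 66
(t(-1, I(1)) + n)*151 = (-1 + 66)*151 = 65*151 = 9815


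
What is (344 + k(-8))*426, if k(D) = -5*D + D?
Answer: 160176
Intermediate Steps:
k(D) = -4*D
(344 + k(-8))*426 = (344 - 4*(-8))*426 = (344 + 32)*426 = 376*426 = 160176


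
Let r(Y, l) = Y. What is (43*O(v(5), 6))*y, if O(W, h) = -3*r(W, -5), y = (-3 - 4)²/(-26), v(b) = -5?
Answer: -31605/26 ≈ -1215.6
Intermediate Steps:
y = -49/26 (y = (-7)²*(-1/26) = 49*(-1/26) = -49/26 ≈ -1.8846)
O(W, h) = -3*W
(43*O(v(5), 6))*y = (43*(-3*(-5)))*(-49/26) = (43*15)*(-49/26) = 645*(-49/26) = -31605/26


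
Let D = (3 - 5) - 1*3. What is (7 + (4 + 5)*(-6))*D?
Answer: 235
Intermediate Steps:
D = -5 (D = -2 - 3 = -5)
(7 + (4 + 5)*(-6))*D = (7 + (4 + 5)*(-6))*(-5) = (7 + 9*(-6))*(-5) = (7 - 54)*(-5) = -47*(-5) = 235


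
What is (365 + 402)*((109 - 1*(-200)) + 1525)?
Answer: 1406678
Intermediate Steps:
(365 + 402)*((109 - 1*(-200)) + 1525) = 767*((109 + 200) + 1525) = 767*(309 + 1525) = 767*1834 = 1406678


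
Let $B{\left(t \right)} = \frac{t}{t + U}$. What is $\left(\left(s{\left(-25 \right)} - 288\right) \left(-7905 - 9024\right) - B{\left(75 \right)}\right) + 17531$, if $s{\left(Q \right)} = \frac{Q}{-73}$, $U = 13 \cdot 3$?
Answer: $\frac{13557327867}{2774} \approx 4.8873 \cdot 10^{6}$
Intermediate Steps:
$U = 39$
$s{\left(Q \right)} = - \frac{Q}{73}$ ($s{\left(Q \right)} = Q \left(- \frac{1}{73}\right) = - \frac{Q}{73}$)
$B{\left(t \right)} = \frac{t}{39 + t}$ ($B{\left(t \right)} = \frac{t}{t + 39} = \frac{t}{39 + t}$)
$\left(\left(s{\left(-25 \right)} - 288\right) \left(-7905 - 9024\right) - B{\left(75 \right)}\right) + 17531 = \left(\left(\left(- \frac{1}{73}\right) \left(-25\right) - 288\right) \left(-7905 - 9024\right) - \frac{75}{39 + 75}\right) + 17531 = \left(\left(\frac{25}{73} - 288\right) \left(-16929\right) - \frac{75}{114}\right) + 17531 = \left(\left(- \frac{20999}{73}\right) \left(-16929\right) - 75 \cdot \frac{1}{114}\right) + 17531 = \left(\frac{355492071}{73} - \frac{25}{38}\right) + 17531 = \frac{13508696873}{2774} + 17531 = \frac{13557327867}{2774}$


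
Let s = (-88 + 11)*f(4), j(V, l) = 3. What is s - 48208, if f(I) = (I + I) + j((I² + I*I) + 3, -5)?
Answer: -49055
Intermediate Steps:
f(I) = 3 + 2*I (f(I) = (I + I) + 3 = 2*I + 3 = 3 + 2*I)
s = -847 (s = (-88 + 11)*(3 + 2*4) = -77*(3 + 8) = -77*11 = -847)
s - 48208 = -847 - 48208 = -49055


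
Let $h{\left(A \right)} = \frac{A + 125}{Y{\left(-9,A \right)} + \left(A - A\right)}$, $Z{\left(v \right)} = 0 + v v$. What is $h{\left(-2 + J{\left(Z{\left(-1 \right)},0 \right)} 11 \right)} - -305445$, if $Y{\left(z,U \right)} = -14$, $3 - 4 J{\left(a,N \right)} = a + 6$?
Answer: $305437$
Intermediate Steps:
$Z{\left(v \right)} = v^{2}$ ($Z{\left(v \right)} = 0 + v^{2} = v^{2}$)
$J{\left(a,N \right)} = - \frac{3}{4} - \frac{a}{4}$ ($J{\left(a,N \right)} = \frac{3}{4} - \frac{a + 6}{4} = \frac{3}{4} - \frac{6 + a}{4} = \frac{3}{4} - \left(\frac{3}{2} + \frac{a}{4}\right) = - \frac{3}{4} - \frac{a}{4}$)
$h{\left(A \right)} = - \frac{125}{14} - \frac{A}{14}$ ($h{\left(A \right)} = \frac{A + 125}{-14 + \left(A - A\right)} = \frac{125 + A}{-14 + 0} = \frac{125 + A}{-14} = \left(125 + A\right) \left(- \frac{1}{14}\right) = - \frac{125}{14} - \frac{A}{14}$)
$h{\left(-2 + J{\left(Z{\left(-1 \right)},0 \right)} 11 \right)} - -305445 = \left(- \frac{125}{14} - \frac{-2 + \left(- \frac{3}{4} - \frac{\left(-1\right)^{2}}{4}\right) 11}{14}\right) - -305445 = \left(- \frac{125}{14} - \frac{-2 + \left(- \frac{3}{4} - \frac{1}{4}\right) 11}{14}\right) + 305445 = \left(- \frac{125}{14} - \frac{-2 - 11}{14}\right) + 305445 = \left(- \frac{125}{14} - - \frac{13}{14}\right) + 305445 = \left(- \frac{125}{14} + \frac{13}{14}\right) + 305445 = -8 + 305445 = 305437$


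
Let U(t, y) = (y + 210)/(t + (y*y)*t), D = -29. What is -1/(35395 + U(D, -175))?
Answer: -888154/31436210795 ≈ -2.8253e-5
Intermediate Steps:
U(t, y) = (210 + y)/(t + t*y²) (U(t, y) = (210 + y)/(t + y²*t) = (210 + y)/(t + t*y²))
-1/(35395 + U(D, -175)) = -1/(35395 + (210 - 175)/((-29)*(1 + (-175)²))) = -1/(35395 - 1/29*35/(1 + 30625)) = -1/(35395 - 1/29*35/30626) = -1/(35395 - 1/29*1/30626*35) = -1/(35395 - 35/888154) = -1/31436210795/888154 = -1*888154/31436210795 = -888154/31436210795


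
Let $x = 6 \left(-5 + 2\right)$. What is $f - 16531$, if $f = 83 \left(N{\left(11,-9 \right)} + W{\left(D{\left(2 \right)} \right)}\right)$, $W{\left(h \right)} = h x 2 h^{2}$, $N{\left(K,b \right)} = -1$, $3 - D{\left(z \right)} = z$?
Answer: $-19602$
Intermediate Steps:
$x = -18$ ($x = 6 \left(-3\right) = -18$)
$D{\left(z \right)} = 3 - z$
$W{\left(h \right)} = - 36 h^{3}$ ($W{\left(h \right)} = h \left(-18\right) 2 h^{2} = - 18 h 2 h^{2} = - 36 h h^{2} = - 36 h^{3}$)
$f = -3071$ ($f = 83 \left(-1 - 36 \left(3 - 2\right)^{3}\right) = 83 \left(-1 - 36 \cdot 1^{3}\right) = 83 \left(-1 - 36\right) = 83 \left(-37\right) = -3071$)
$f - 16531 = -3071 - 16531 = -19602$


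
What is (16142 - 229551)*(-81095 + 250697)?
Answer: -36194593218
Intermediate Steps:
(16142 - 229551)*(-81095 + 250697) = -213409*169602 = -36194593218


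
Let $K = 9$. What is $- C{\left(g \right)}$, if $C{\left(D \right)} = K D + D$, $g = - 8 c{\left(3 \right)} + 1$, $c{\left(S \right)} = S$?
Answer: $230$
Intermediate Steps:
$g = -23$ ($g = \left(-8\right) 3 + 1 = -24 + 1 = -23$)
$C{\left(D \right)} = 10 D$ ($C{\left(D \right)} = 9 D + D = 10 D$)
$- C{\left(g \right)} = - 10 \left(-23\right) = \left(-1\right) \left(-230\right) = 230$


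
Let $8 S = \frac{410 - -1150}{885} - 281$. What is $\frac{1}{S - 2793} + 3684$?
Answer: $\frac{4917295892}{1334771} \approx 3684.0$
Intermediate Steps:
$S = - \frac{16475}{472}$ ($S = \frac{\frac{410 - -1150}{885} - 281}{8} = \frac{\left(410 + 1150\right) \frac{1}{885} - 281}{8} = \frac{1560 \cdot \frac{1}{885} - 281}{8} = \frac{\frac{104}{59} - 281}{8} = \frac{1}{8} \left(- \frac{16475}{59}\right) = - \frac{16475}{472} \approx -34.905$)
$\frac{1}{S - 2793} + 3684 = \frac{1}{- \frac{16475}{472} - 2793} + 3684 = \frac{1}{- \frac{1334771}{472}} + 3684 = - \frac{472}{1334771} + 3684 = \frac{4917295892}{1334771}$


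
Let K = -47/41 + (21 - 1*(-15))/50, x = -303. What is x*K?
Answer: 132411/1025 ≈ 129.18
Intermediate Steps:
K = -437/1025 (K = -47*1/41 + (21 + 15)*(1/50) = -47/41 + 36*(1/50) = -47/41 + 18/25 = -437/1025 ≈ -0.42634)
x*K = -303*(-437/1025) = 132411/1025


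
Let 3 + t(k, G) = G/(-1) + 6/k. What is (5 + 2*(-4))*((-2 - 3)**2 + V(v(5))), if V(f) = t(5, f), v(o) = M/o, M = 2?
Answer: -342/5 ≈ -68.400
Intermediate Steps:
v(o) = 2/o
t(k, G) = -3 - G + 6/k (t(k, G) = -3 + (G/(-1) + 6/k) = -3 + (G*(-1) + 6/k) = -3 + (-G + 6/k) = -3 - G + 6/k)
V(f) = -9/5 - f (V(f) = -3 - f + 6/5 = -9/5 - f)
(5 + 2*(-4))*((-2 - 3)**2 + V(v(5))) = (5 + 2*(-4))*((-2 - 3)**2 + (-9/5 - 2/5)) = (5 - 8)*((-5)**2 + (-9/5 - 2/5)) = -3*(25 + (-9/5 - 1*2/5)) = -3*(25 + (-9/5 - 2/5)) = -3*(25 - 11/5) = -3*114/5 = -342/5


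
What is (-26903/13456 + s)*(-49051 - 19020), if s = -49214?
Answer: 45080052900577/13456 ≈ 3.3502e+9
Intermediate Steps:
(-26903/13456 + s)*(-49051 - 19020) = (-26903/13456 - 49214)*(-49051 - 19020) = (-26903*1/13456 - 49214)*(-68071) = (-26903/13456 - 49214)*(-68071) = -662250487/13456*(-68071) = 45080052900577/13456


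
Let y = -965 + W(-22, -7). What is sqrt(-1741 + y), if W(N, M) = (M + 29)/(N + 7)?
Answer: 2*I*sqrt(152295)/15 ≈ 52.033*I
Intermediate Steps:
W(N, M) = (29 + M)/(7 + N)
y = -14497/15 (y = -965 + (29 - 7)/(7 - 22) = -965 + 22/(-15) = -965 - 1/15*22 = -965 - 22/15 = -14497/15 ≈ -966.47)
sqrt(-1741 + y) = sqrt(-1741 - 14497/15) = sqrt(-40612/15) = 2*I*sqrt(152295)/15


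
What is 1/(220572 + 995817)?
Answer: 1/1216389 ≈ 8.2210e-7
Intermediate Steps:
1/(220572 + 995817) = 1/1216389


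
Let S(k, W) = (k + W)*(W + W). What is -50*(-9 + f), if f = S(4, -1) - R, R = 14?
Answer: 1450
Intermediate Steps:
S(k, W) = 2*W*(W + k) (S(k, W) = (W + k)*(2*W) = 2*W*(W + k))
f = -20 (f = 2*(-1)*(-1 + 4) - 1*14 = 2*(-1)*3 - 14 = -6 - 14 = -20)
-50*(-9 + f) = -50*(-9 - 20) = -50*(-29) = 1450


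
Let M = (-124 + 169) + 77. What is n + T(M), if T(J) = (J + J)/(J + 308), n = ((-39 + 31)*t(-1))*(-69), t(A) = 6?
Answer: 712202/215 ≈ 3312.6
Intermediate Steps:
M = 122 (M = 45 + 77 = 122)
n = 3312 (n = ((-39 + 31)*6)*(-69) = -8*6*(-69) = -48*(-69) = 3312)
T(J) = 2*J/(308 + J) (T(J) = (2*J)/(308 + J) = 2*J/(308 + J))
n + T(M) = 3312 + 2*122/(308 + 122) = 3312 + 2*122/430 = 3312 + 2*122*(1/430) = 3312 + 122/215 = 712202/215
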